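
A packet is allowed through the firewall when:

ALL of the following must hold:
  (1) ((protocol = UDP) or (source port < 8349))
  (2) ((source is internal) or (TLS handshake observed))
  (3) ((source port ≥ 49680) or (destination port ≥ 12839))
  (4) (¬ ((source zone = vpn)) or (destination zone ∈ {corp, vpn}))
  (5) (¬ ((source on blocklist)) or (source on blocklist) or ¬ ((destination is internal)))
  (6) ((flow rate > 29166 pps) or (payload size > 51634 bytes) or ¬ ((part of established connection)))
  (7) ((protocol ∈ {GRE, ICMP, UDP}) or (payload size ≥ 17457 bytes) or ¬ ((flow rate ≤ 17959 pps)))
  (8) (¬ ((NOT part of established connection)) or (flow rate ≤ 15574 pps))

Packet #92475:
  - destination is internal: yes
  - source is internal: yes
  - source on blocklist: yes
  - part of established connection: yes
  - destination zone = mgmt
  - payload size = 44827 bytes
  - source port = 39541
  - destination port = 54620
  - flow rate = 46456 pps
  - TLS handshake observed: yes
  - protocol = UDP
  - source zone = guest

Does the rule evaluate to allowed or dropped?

Atomic conditions:
  protocol = UDP: UDP == UDP is true
  source port < 8349: 39541 < 8349 is false
  source is internal: yes → true
  TLS handshake observed: yes → true
  source port ≥ 49680: 39541 ≥ 49680 is false
  destination port ≥ 12839: 54620 ≥ 12839 is true
  source zone = vpn: guest == vpn is false
  destination zone ∈ {corp, vpn}: mgmt is not in the set → false
  source on blocklist: yes → true
  destination is internal: yes → true
  flow rate > 29166 pps: 46456 > 29166 is true
  payload size > 51634 bytes: 44827 > 51634 is false
  part of established connection: yes → true
  protocol ∈ {GRE, ICMP, UDP}: UDP is in the set → true
  payload size ≥ 17457 bytes: 44827 ≥ 17457 is true
  flow rate ≤ 17959 pps: 46456 ≤ 17959 is false
  NOT part of established connection: yes → false
  flow rate ≤ 15574 pps: 46456 ≤ 15574 is false
Combine:
[1] true OR false = true
[2] true OR true = true
[3] false OR true = true
[4.1] NOT false = true
[4] true OR false = true
[5.1] NOT true = false
[5.3] NOT true = false
[5] false OR true OR false = true
[6.3] NOT true = false
[6] true OR false OR false = true
[7.3] NOT false = true
[7] true OR true OR true = true
[8.1] NOT false = true
[8] true OR false = true
[root] true AND true AND true AND true AND true AND true AND true AND true = true
Overall: true → allowed

Allowed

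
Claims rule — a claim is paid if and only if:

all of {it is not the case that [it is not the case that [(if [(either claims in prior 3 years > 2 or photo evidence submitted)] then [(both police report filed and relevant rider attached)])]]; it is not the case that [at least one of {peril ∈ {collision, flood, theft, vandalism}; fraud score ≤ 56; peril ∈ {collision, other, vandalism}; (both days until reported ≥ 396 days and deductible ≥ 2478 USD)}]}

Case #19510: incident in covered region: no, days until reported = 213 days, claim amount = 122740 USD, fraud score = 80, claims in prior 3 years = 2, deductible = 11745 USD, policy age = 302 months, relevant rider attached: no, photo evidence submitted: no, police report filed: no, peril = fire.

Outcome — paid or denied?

Paid

Atomic conditions:
  claims in prior 3 years > 2: 2 > 2 is false
  photo evidence submitted: no → false
  police report filed: no → false
  relevant rider attached: no → false
  peril ∈ {collision, flood, theft, vandalism}: fire is not in the set → false
  fraud score ≤ 56: 80 ≤ 56 is false
  peril ∈ {collision, other, vandalism}: fire is not in the set → false
  days until reported ≥ 396 days: 213 ≥ 396 is false
  deductible ≥ 2478 USD: 11745 ≥ 2478 is true
Combine:
[1.1.1.1] false OR false = false
[1.1.1.2] false AND false = false
[1.1.1] false → false (antecedent false ⇒ implication holds) = true
[1.1] NOT true = false
[1] NOT false = true
[2.1.4] false AND true = false
[2.1] false OR false OR false OR false = false
[2] NOT false = true
[root] true AND true = true
Overall: true → paid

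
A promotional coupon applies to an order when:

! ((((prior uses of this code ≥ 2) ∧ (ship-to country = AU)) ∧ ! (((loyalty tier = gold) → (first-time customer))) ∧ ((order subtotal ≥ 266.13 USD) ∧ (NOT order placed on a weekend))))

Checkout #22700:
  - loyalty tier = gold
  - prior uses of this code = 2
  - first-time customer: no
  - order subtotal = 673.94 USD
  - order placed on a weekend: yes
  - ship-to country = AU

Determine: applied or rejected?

Atomic conditions:
  prior uses of this code ≥ 2: 2 ≥ 2 is true
  ship-to country = AU: AU == AU is true
  loyalty tier = gold: gold == gold is true
  first-time customer: no → false
  order subtotal ≥ 266.13 USD: 673.94 ≥ 266.13 is true
  NOT order placed on a weekend: yes → false
Combine:
[1.1] true AND true = true
[1.2.1] true → false = false
[1.2] NOT false = true
[1.3] true AND false = false
[1] true AND true AND false = false
[root] NOT false = true
Overall: true → applied

Applied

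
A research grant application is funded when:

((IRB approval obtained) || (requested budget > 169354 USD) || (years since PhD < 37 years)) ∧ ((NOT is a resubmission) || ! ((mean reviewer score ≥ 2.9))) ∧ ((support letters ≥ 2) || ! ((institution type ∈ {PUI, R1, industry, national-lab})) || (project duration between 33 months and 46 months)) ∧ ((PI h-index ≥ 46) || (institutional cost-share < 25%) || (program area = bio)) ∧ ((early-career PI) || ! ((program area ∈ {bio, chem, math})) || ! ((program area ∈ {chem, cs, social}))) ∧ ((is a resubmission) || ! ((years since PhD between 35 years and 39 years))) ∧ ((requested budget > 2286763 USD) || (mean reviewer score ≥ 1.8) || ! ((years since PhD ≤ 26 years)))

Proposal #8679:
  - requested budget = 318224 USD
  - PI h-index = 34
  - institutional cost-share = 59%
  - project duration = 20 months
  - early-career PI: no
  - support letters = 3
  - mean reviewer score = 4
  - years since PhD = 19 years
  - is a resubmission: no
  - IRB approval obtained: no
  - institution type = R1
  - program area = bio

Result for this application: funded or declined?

Atomic conditions:
  IRB approval obtained: no → false
  requested budget > 169354 USD: 318224 > 169354 is true
  years since PhD < 37 years: 19 < 37 is true
  NOT is a resubmission: no → true
  mean reviewer score ≥ 2.9: 4 ≥ 2.9 is true
  support letters ≥ 2: 3 ≥ 2 is true
  institution type ∈ {PUI, R1, industry, national-lab}: R1 is in the set → true
  project duration between 33 months and 46 months: 20 in [33, 46] is false
  PI h-index ≥ 46: 34 ≥ 46 is false
  institutional cost-share < 25%: 59 < 25 is false
  program area = bio: bio == bio is true
  early-career PI: no → false
  program area ∈ {bio, chem, math}: bio is in the set → true
  program area ∈ {chem, cs, social}: bio is not in the set → false
  is a resubmission: no → false
  years since PhD between 35 years and 39 years: 19 in [35, 39] is false
  requested budget > 2286763 USD: 318224 > 2286763 is false
  mean reviewer score ≥ 1.8: 4 ≥ 1.8 is true
  years since PhD ≤ 26 years: 19 ≤ 26 is true
Combine:
[1] false OR true OR true = true
[2.2] NOT true = false
[2] true OR false = true
[3.2] NOT true = false
[3] true OR false OR false = true
[4] false OR false OR true = true
[5.2] NOT true = false
[5.3] NOT false = true
[5] false OR false OR true = true
[6.2] NOT false = true
[6] false OR true = true
[7.3] NOT true = false
[7] false OR true OR false = true
[root] true AND true AND true AND true AND true AND true AND true = true
Overall: true → funded

Funded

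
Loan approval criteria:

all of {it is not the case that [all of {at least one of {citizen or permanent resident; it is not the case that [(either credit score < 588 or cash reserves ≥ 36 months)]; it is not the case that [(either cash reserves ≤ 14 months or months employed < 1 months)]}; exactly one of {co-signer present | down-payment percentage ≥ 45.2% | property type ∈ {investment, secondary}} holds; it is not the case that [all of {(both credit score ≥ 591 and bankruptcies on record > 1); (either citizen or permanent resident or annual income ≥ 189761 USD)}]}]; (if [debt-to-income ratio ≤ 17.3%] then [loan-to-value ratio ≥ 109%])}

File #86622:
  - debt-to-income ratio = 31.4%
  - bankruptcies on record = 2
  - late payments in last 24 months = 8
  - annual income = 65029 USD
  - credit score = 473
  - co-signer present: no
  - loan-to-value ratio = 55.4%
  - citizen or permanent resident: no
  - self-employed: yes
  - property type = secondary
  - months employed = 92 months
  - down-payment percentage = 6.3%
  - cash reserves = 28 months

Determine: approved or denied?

Atomic conditions:
  citizen or permanent resident: no → false
  credit score < 588: 473 < 588 is true
  cash reserves ≥ 36 months: 28 ≥ 36 is false
  cash reserves ≤ 14 months: 28 ≤ 14 is false
  months employed < 1 months: 92 < 1 is false
  co-signer present: no → false
  down-payment percentage ≥ 45.2%: 6.3 ≥ 45.2 is false
  property type ∈ {investment, secondary}: secondary is in the set → true
  credit score ≥ 591: 473 ≥ 591 is false
  bankruptcies on record > 1: 2 > 1 is true
  annual income ≥ 189761 USD: 65029 ≥ 189761 is false
  debt-to-income ratio ≤ 17.3%: 31.4 ≤ 17.3 is false
  loan-to-value ratio ≥ 109%: 55.4 ≥ 109 is false
Combine:
[1.1.1.2.1] true OR false = true
[1.1.1.2] NOT true = false
[1.1.1.3.1] false OR false = false
[1.1.1.3] NOT false = true
[1.1.1] false OR false OR true = true
[1.1.2] exactly-one(false, false, true) = true
[1.1.3.1.1] false AND true = false
[1.1.3.1.2] false OR false = false
[1.1.3.1] false AND false = false
[1.1.3] NOT false = true
[1.1] true AND true AND true = true
[1] NOT true = false
[2] false → false (antecedent false ⇒ implication holds) = true
[root] false AND true = false
Overall: false → denied

Denied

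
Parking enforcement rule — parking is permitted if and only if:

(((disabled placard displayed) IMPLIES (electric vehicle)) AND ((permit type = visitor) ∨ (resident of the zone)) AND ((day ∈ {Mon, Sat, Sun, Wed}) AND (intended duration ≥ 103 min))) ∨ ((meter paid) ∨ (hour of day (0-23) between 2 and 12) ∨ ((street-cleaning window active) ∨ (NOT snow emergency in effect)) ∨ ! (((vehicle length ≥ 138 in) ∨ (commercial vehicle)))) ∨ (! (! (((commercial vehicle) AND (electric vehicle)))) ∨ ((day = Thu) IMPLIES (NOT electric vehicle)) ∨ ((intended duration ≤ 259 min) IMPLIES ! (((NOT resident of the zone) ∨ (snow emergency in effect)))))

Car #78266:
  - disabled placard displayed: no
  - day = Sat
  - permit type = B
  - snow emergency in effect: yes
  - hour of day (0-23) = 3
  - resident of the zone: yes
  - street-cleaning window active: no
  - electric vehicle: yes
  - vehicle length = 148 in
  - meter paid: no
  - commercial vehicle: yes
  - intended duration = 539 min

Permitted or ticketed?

Permitted

Atomic conditions:
  disabled placard displayed: no → false
  electric vehicle: yes → true
  permit type = visitor: B == visitor is false
  resident of the zone: yes → true
  day ∈ {Mon, Sat, Sun, Wed}: Sat is in the set → true
  intended duration ≥ 103 min: 539 ≥ 103 is true
  meter paid: no → false
  hour of day (0-23) between 2 and 12: 3 in [2, 12] is true
  street-cleaning window active: no → false
  NOT snow emergency in effect: yes → false
  vehicle length ≥ 138 in: 148 ≥ 138 is true
  commercial vehicle: yes → true
  day = Thu: Sat == Thu is false
  NOT electric vehicle: yes → false
  intended duration ≤ 259 min: 539 ≤ 259 is false
  NOT resident of the zone: yes → false
  snow emergency in effect: yes → true
Combine:
[1.1] false → true (antecedent false ⇒ implication holds) = true
[1.2] false OR true = true
[1.3] true AND true = true
[1] true AND true AND true = true
[2.3] false OR false = false
[2.4.1] true OR true = true
[2.4] NOT true = false
[2] false OR true OR false OR false = true
[3.1.1.1] true AND true = true
[3.1.1] NOT true = false
[3.1] NOT false = true
[3.2] false → false (antecedent false ⇒ implication holds) = true
[3.3.2.1] false OR true = true
[3.3.2] NOT true = false
[3.3] false → false (antecedent false ⇒ implication holds) = true
[3] true OR true OR true = true
[root] true OR true OR true = true
Overall: true → permitted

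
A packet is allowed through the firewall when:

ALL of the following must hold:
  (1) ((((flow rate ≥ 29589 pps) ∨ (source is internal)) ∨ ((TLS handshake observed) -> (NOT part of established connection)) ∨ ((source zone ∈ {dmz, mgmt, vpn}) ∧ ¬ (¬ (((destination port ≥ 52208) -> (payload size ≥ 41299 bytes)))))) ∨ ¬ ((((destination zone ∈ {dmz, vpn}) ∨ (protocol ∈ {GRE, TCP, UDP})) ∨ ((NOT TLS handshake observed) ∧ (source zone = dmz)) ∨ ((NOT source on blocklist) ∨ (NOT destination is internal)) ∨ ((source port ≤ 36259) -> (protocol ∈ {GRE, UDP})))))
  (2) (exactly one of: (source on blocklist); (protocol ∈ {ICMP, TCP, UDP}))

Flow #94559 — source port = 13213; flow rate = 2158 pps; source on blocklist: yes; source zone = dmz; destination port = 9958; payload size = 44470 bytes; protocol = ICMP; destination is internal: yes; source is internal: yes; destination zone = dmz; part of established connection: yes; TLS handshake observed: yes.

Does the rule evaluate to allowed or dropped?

Atomic conditions:
  flow rate ≥ 29589 pps: 2158 ≥ 29589 is false
  source is internal: yes → true
  TLS handshake observed: yes → true
  NOT part of established connection: yes → false
  source zone ∈ {dmz, mgmt, vpn}: dmz is in the set → true
  destination port ≥ 52208: 9958 ≥ 52208 is false
  payload size ≥ 41299 bytes: 44470 ≥ 41299 is true
  destination zone ∈ {dmz, vpn}: dmz is in the set → true
  protocol ∈ {GRE, TCP, UDP}: ICMP is not in the set → false
  NOT TLS handshake observed: yes → false
  source zone = dmz: dmz == dmz is true
  NOT source on blocklist: yes → false
  NOT destination is internal: yes → false
  source port ≤ 36259: 13213 ≤ 36259 is true
  protocol ∈ {GRE, UDP}: ICMP is not in the set → false
  source on blocklist: yes → true
  protocol ∈ {ICMP, TCP, UDP}: ICMP is in the set → true
Combine:
[1.1.1] false OR true = true
[1.1.2] true → false = false
[1.1.3.2.1.1] false → true (antecedent false ⇒ implication holds) = true
[1.1.3.2.1] NOT true = false
[1.1.3.2] NOT false = true
[1.1.3] true AND true = true
[1.1] true OR false OR true = true
[1.2.1.1] true OR false = true
[1.2.1.2] false AND true = false
[1.2.1.3] false OR false = false
[1.2.1.4] true → false = false
[1.2.1] true OR false OR false OR false = true
[1.2] NOT true = false
[1] true OR false = true
[2] exactly-one(true, true) = false
[root] true AND false = false
Overall: false → dropped

Dropped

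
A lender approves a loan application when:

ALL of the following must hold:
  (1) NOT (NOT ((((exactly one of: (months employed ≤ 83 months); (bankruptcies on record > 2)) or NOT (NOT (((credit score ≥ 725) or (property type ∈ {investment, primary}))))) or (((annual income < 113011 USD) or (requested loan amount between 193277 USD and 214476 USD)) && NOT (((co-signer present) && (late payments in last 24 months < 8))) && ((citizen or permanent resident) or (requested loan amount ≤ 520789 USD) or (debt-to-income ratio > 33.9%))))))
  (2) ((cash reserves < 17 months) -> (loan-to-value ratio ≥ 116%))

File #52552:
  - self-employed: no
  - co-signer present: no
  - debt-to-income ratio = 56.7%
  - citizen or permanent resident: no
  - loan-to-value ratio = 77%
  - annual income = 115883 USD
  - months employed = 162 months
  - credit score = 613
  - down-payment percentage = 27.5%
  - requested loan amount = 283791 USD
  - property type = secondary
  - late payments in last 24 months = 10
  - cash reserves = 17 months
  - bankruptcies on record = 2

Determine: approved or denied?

Denied

Atomic conditions:
  months employed ≤ 83 months: 162 ≤ 83 is false
  bankruptcies on record > 2: 2 > 2 is false
  credit score ≥ 725: 613 ≥ 725 is false
  property type ∈ {investment, primary}: secondary is not in the set → false
  annual income < 113011 USD: 115883 < 113011 is false
  requested loan amount between 193277 USD and 214476 USD: 283791 in [193277, 214476] is false
  co-signer present: no → false
  late payments in last 24 months < 8: 10 < 8 is false
  citizen or permanent resident: no → false
  requested loan amount ≤ 520789 USD: 283791 ≤ 520789 is true
  debt-to-income ratio > 33.9%: 56.7 > 33.9 is true
  cash reserves < 17 months: 17 < 17 is false
  loan-to-value ratio ≥ 116%: 77 ≥ 116 is false
Combine:
[1.1.1.1.1] exactly-one(false, false) = false
[1.1.1.1.2.1.1] false OR false = false
[1.1.1.1.2.1] NOT false = true
[1.1.1.1.2] NOT true = false
[1.1.1.1] false OR false = false
[1.1.1.2.1] false OR false = false
[1.1.1.2.2.1] false AND false = false
[1.1.1.2.2] NOT false = true
[1.1.1.2.3] false OR true OR true = true
[1.1.1.2] false AND true AND true = false
[1.1.1] false OR false = false
[1.1] NOT false = true
[1] NOT true = false
[2] false → false (antecedent false ⇒ implication holds) = true
[root] false AND true = false
Overall: false → denied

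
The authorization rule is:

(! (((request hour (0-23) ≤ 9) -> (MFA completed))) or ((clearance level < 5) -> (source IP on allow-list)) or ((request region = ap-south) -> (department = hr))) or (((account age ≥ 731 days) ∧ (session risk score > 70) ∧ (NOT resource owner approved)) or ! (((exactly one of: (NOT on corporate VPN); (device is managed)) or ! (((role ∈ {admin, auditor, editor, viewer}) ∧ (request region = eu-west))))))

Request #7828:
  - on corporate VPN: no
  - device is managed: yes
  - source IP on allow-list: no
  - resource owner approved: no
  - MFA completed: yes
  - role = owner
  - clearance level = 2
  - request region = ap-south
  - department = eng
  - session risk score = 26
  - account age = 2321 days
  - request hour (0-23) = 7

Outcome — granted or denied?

Atomic conditions:
  request hour (0-23) ≤ 9: 7 ≤ 9 is true
  MFA completed: yes → true
  clearance level < 5: 2 < 5 is true
  source IP on allow-list: no → false
  request region = ap-south: ap-south == ap-south is true
  department = hr: eng == hr is false
  account age ≥ 731 days: 2321 ≥ 731 is true
  session risk score > 70: 26 > 70 is false
  NOT resource owner approved: no → true
  NOT on corporate VPN: no → true
  device is managed: yes → true
  role ∈ {admin, auditor, editor, viewer}: owner is not in the set → false
  request region = eu-west: ap-south == eu-west is false
Combine:
[1.1.1] true → true = true
[1.1] NOT true = false
[1.2] true → false = false
[1.3] true → false = false
[1] false OR false OR false = false
[2.1] true AND false AND true = false
[2.2.1.1] exactly-one(true, true) = false
[2.2.1.2.1] false AND false = false
[2.2.1.2] NOT false = true
[2.2.1] false OR true = true
[2.2] NOT true = false
[2] false OR false = false
[root] false OR false = false
Overall: false → denied

Denied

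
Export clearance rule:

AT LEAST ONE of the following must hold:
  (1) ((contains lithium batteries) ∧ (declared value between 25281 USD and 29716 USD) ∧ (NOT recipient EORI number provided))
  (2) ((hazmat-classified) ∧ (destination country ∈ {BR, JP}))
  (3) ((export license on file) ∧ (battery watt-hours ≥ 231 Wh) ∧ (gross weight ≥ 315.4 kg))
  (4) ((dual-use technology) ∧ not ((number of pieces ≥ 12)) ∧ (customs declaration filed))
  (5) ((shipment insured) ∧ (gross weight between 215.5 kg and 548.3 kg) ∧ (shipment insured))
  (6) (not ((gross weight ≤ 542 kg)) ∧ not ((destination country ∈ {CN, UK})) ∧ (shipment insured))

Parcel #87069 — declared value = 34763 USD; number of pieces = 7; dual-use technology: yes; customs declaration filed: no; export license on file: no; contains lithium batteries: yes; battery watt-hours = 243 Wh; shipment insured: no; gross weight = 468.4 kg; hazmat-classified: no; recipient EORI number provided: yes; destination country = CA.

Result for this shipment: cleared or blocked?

Blocked

Atomic conditions:
  contains lithium batteries: yes → true
  declared value between 25281 USD and 29716 USD: 34763 in [25281, 29716] is false
  NOT recipient EORI number provided: yes → false
  hazmat-classified: no → false
  destination country ∈ {BR, JP}: CA is not in the set → false
  export license on file: no → false
  battery watt-hours ≥ 231 Wh: 243 ≥ 231 is true
  gross weight ≥ 315.4 kg: 468.4 ≥ 315.4 is true
  dual-use technology: yes → true
  number of pieces ≥ 12: 7 ≥ 12 is false
  customs declaration filed: no → false
  shipment insured: no → false
  gross weight between 215.5 kg and 548.3 kg: 468.4 in [215.5, 548.3] is true
  gross weight ≤ 542 kg: 468.4 ≤ 542 is true
  destination country ∈ {CN, UK}: CA is not in the set → false
Combine:
[1] true AND false AND false = false
[2] false AND false = false
[3] false AND true AND true = false
[4.2] NOT false = true
[4] true AND true AND false = false
[5] false AND true AND false = false
[6.1] NOT true = false
[6.2] NOT false = true
[6] false AND true AND false = false
[root] false OR false OR false OR false OR false OR false = false
Overall: false → blocked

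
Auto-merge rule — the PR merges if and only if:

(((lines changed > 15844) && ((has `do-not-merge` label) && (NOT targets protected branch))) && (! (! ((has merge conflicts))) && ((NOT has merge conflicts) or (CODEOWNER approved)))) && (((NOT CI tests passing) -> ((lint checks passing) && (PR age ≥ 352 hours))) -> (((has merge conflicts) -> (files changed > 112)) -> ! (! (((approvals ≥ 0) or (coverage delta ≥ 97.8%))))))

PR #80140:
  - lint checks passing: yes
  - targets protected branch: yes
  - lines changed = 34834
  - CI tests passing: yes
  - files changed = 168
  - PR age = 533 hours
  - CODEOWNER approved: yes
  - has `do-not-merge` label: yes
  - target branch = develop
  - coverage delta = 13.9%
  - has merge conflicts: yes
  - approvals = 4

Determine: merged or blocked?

Blocked

Atomic conditions:
  lines changed > 15844: 34834 > 15844 is true
  has `do-not-merge` label: yes → true
  NOT targets protected branch: yes → false
  has merge conflicts: yes → true
  NOT has merge conflicts: yes → false
  CODEOWNER approved: yes → true
  NOT CI tests passing: yes → false
  lint checks passing: yes → true
  PR age ≥ 352 hours: 533 ≥ 352 is true
  files changed > 112: 168 > 112 is true
  approvals ≥ 0: 4 ≥ 0 is true
  coverage delta ≥ 97.8%: 13.9 ≥ 97.8 is false
Combine:
[1.1.2] true AND false = false
[1.1] true AND false = false
[1.2.1.1] NOT true = false
[1.2.1] NOT false = true
[1.2.2] false OR true = true
[1.2] true AND true = true
[1] false AND true = false
[2.1.2] true AND true = true
[2.1] false → true (antecedent false ⇒ implication holds) = true
[2.2.1] true → true = true
[2.2.2.1.1] true OR false = true
[2.2.2.1] NOT true = false
[2.2.2] NOT false = true
[2.2] true → true = true
[2] true → true = true
[root] false AND true = false
Overall: false → blocked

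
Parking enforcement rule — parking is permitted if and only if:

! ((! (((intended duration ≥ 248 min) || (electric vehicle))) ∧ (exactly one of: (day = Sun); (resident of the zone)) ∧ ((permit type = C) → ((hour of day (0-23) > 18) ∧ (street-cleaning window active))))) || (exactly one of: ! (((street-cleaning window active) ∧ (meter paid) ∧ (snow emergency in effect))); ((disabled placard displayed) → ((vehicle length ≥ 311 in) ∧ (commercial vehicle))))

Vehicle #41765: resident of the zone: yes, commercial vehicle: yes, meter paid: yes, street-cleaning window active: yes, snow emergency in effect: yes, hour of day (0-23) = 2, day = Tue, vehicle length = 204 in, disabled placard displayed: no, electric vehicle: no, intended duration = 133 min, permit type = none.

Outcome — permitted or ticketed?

Permitted

Atomic conditions:
  intended duration ≥ 248 min: 133 ≥ 248 is false
  electric vehicle: no → false
  day = Sun: Tue == Sun is false
  resident of the zone: yes → true
  permit type = C: none == C is false
  hour of day (0-23) > 18: 2 > 18 is false
  street-cleaning window active: yes → true
  meter paid: yes → true
  snow emergency in effect: yes → true
  disabled placard displayed: no → false
  vehicle length ≥ 311 in: 204 ≥ 311 is false
  commercial vehicle: yes → true
Combine:
[1.1.1.1] false OR false = false
[1.1.1] NOT false = true
[1.1.2] exactly-one(false, true) = true
[1.1.3.2] false AND true = false
[1.1.3] false → false (antecedent false ⇒ implication holds) = true
[1.1] true AND true AND true = true
[1] NOT true = false
[2.1.1] true AND true AND true = true
[2.1] NOT true = false
[2.2.2] false AND true = false
[2.2] false → false (antecedent false ⇒ implication holds) = true
[2] exactly-one(false, true) = true
[root] false OR true = true
Overall: true → permitted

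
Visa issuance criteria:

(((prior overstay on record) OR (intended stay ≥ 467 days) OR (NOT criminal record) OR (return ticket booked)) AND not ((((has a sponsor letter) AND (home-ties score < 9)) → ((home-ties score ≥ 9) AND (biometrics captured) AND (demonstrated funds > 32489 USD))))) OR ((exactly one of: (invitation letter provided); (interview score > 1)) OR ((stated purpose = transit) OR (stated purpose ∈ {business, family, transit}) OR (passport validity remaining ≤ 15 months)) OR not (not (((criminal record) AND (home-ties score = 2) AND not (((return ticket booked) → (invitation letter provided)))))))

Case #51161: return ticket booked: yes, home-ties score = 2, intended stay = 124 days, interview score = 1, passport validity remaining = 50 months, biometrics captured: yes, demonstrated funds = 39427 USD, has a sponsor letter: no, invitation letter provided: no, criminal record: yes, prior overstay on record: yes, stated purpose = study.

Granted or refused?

Atomic conditions:
  prior overstay on record: yes → true
  intended stay ≥ 467 days: 124 ≥ 467 is false
  NOT criminal record: yes → false
  return ticket booked: yes → true
  has a sponsor letter: no → false
  home-ties score < 9: 2 < 9 is true
  home-ties score ≥ 9: 2 ≥ 9 is false
  biometrics captured: yes → true
  demonstrated funds > 32489 USD: 39427 > 32489 is true
  invitation letter provided: no → false
  interview score > 1: 1 > 1 is false
  stated purpose = transit: study == transit is false
  stated purpose ∈ {business, family, transit}: study is not in the set → false
  passport validity remaining ≤ 15 months: 50 ≤ 15 is false
  criminal record: yes → true
  home-ties score = 2: 2 == 2 is true
Combine:
[1.1] true OR false OR false OR true = true
[1.2.1.1] false AND true = false
[1.2.1.2] false AND true AND true = false
[1.2.1] false → false (antecedent false ⇒ implication holds) = true
[1.2] NOT true = false
[1] true AND false = false
[2.1] exactly-one(false, false) = false
[2.2] false OR false OR false = false
[2.3.1.1.3.1] true → false = false
[2.3.1.1.3] NOT false = true
[2.3.1.1] true AND true AND true = true
[2.3.1] NOT true = false
[2.3] NOT false = true
[2] false OR false OR true = true
[root] false OR true = true
Overall: true → granted

Granted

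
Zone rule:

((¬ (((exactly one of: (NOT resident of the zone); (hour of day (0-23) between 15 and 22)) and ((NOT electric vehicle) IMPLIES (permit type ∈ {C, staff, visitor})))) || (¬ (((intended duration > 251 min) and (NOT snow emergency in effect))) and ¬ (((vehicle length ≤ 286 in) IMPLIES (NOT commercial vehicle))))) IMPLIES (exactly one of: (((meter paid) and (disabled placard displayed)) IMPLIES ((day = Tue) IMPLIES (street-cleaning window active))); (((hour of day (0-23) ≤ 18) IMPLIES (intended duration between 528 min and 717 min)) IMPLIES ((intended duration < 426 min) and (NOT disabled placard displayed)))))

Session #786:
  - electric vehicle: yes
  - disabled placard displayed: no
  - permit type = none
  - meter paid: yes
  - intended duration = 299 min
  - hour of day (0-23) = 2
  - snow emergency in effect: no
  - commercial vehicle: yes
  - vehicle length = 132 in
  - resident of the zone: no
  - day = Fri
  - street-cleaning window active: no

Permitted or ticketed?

Atomic conditions:
  NOT resident of the zone: no → true
  hour of day (0-23) between 15 and 22: 2 in [15, 22] is false
  NOT electric vehicle: yes → false
  permit type ∈ {C, staff, visitor}: none is not in the set → false
  intended duration > 251 min: 299 > 251 is true
  NOT snow emergency in effect: no → true
  vehicle length ≤ 286 in: 132 ≤ 286 is true
  NOT commercial vehicle: yes → false
  meter paid: yes → true
  disabled placard displayed: no → false
  day = Tue: Fri == Tue is false
  street-cleaning window active: no → false
  hour of day (0-23) ≤ 18: 2 ≤ 18 is true
  intended duration between 528 min and 717 min: 299 in [528, 717] is false
  intended duration < 426 min: 299 < 426 is true
  NOT disabled placard displayed: no → true
Combine:
[1.1.1.1] exactly-one(true, false) = true
[1.1.1.2] false → false (antecedent false ⇒ implication holds) = true
[1.1.1] true AND true = true
[1.1] NOT true = false
[1.2.1.1] true AND true = true
[1.2.1] NOT true = false
[1.2.2.1] true → false = false
[1.2.2] NOT false = true
[1.2] false AND true = false
[1] false OR false = false
[2.1.1] true AND false = false
[2.1.2] false → false (antecedent false ⇒ implication holds) = true
[2.1] false → true (antecedent false ⇒ implication holds) = true
[2.2.1] true → false = false
[2.2.2] true AND true = true
[2.2] false → true (antecedent false ⇒ implication holds) = true
[2] exactly-one(true, true) = false
[root] false → false (antecedent false ⇒ implication holds) = true
Overall: true → permitted

Permitted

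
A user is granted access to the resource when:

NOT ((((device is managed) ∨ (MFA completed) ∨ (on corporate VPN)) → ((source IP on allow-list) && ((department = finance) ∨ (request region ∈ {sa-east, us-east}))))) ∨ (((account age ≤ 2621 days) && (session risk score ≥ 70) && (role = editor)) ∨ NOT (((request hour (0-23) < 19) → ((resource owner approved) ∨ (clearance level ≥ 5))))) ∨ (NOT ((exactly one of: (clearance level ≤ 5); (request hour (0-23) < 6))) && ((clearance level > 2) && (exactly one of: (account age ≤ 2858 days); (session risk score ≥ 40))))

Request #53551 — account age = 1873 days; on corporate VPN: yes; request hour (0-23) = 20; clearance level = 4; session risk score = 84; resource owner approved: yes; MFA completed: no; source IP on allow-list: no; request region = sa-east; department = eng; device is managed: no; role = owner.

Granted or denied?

Granted

Atomic conditions:
  device is managed: no → false
  MFA completed: no → false
  on corporate VPN: yes → true
  source IP on allow-list: no → false
  department = finance: eng == finance is false
  request region ∈ {sa-east, us-east}: sa-east is in the set → true
  account age ≤ 2621 days: 1873 ≤ 2621 is true
  session risk score ≥ 70: 84 ≥ 70 is true
  role = editor: owner == editor is false
  request hour (0-23) < 19: 20 < 19 is false
  resource owner approved: yes → true
  clearance level ≥ 5: 4 ≥ 5 is false
  clearance level ≤ 5: 4 ≤ 5 is true
  request hour (0-23) < 6: 20 < 6 is false
  clearance level > 2: 4 > 2 is true
  account age ≤ 2858 days: 1873 ≤ 2858 is true
  session risk score ≥ 40: 84 ≥ 40 is true
Combine:
[1.1.1] false OR false OR true = true
[1.1.2.2] false OR true = true
[1.1.2] false AND true = false
[1.1] true → false = false
[1] NOT false = true
[2.1] true AND true AND false = false
[2.2.1.2] true OR false = true
[2.2.1] false → true (antecedent false ⇒ implication holds) = true
[2.2] NOT true = false
[2] false OR false = false
[3.1.1] exactly-one(true, false) = true
[3.1] NOT true = false
[3.2.2] exactly-one(true, true) = false
[3.2] true AND false = false
[3] false AND false = false
[root] true OR false OR false = true
Overall: true → granted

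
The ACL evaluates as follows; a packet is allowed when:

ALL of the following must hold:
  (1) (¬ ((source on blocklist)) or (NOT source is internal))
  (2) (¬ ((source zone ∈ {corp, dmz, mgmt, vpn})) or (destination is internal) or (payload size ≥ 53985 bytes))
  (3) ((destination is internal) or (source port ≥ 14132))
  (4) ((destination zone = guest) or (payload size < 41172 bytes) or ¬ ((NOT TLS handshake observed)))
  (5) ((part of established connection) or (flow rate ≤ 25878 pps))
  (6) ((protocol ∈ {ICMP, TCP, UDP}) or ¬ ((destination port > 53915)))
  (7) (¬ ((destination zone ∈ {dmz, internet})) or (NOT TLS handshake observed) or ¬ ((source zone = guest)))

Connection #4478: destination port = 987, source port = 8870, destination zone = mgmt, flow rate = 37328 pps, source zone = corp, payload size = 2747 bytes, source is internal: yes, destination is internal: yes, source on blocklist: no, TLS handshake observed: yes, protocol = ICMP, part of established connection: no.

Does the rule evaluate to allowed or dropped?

Dropped

Atomic conditions:
  source on blocklist: no → false
  NOT source is internal: yes → false
  source zone ∈ {corp, dmz, mgmt, vpn}: corp is in the set → true
  destination is internal: yes → true
  payload size ≥ 53985 bytes: 2747 ≥ 53985 is false
  source port ≥ 14132: 8870 ≥ 14132 is false
  destination zone = guest: mgmt == guest is false
  payload size < 41172 bytes: 2747 < 41172 is true
  NOT TLS handshake observed: yes → false
  part of established connection: no → false
  flow rate ≤ 25878 pps: 37328 ≤ 25878 is false
  protocol ∈ {ICMP, TCP, UDP}: ICMP is in the set → true
  destination port > 53915: 987 > 53915 is false
  destination zone ∈ {dmz, internet}: mgmt is not in the set → false
  source zone = guest: corp == guest is false
Combine:
[1.1] NOT false = true
[1] true OR false = true
[2.1] NOT true = false
[2] false OR true OR false = true
[3] true OR false = true
[4.3] NOT false = true
[4] false OR true OR true = true
[5] false OR false = false
[6.2] NOT false = true
[6] true OR true = true
[7.1] NOT false = true
[7.3] NOT false = true
[7] true OR false OR true = true
[root] true AND true AND true AND true AND false AND true AND true = false
Overall: false → dropped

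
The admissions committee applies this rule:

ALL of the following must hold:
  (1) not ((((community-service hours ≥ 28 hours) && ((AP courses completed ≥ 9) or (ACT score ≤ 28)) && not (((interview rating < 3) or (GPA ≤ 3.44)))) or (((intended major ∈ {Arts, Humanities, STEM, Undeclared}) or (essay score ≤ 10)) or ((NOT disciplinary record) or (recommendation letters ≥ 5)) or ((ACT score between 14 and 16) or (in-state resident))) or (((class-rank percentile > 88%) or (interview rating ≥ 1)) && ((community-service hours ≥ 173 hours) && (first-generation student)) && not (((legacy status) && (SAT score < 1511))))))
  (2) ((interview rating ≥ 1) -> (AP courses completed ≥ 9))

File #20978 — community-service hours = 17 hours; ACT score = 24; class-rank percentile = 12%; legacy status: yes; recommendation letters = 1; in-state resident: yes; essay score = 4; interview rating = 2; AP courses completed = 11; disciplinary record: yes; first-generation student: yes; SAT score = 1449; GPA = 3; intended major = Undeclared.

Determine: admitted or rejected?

Rejected

Atomic conditions:
  community-service hours ≥ 28 hours: 17 ≥ 28 is false
  AP courses completed ≥ 9: 11 ≥ 9 is true
  ACT score ≤ 28: 24 ≤ 28 is true
  interview rating < 3: 2 < 3 is true
  GPA ≤ 3.44: 3 ≤ 3.44 is true
  intended major ∈ {Arts, Humanities, STEM, Undeclared}: Undeclared is in the set → true
  essay score ≤ 10: 4 ≤ 10 is true
  NOT disciplinary record: yes → false
  recommendation letters ≥ 5: 1 ≥ 5 is false
  ACT score between 14 and 16: 24 in [14, 16] is false
  in-state resident: yes → true
  class-rank percentile > 88%: 12 > 88 is false
  interview rating ≥ 1: 2 ≥ 1 is true
  community-service hours ≥ 173 hours: 17 ≥ 173 is false
  first-generation student: yes → true
  legacy status: yes → true
  SAT score < 1511: 1449 < 1511 is true
Combine:
[1.1.1.2] true OR true = true
[1.1.1.3.1] true OR true = true
[1.1.1.3] NOT true = false
[1.1.1] false AND true AND false = false
[1.1.2.1] true OR true = true
[1.1.2.2] false OR false = false
[1.1.2.3] false OR true = true
[1.1.2] true OR false OR true = true
[1.1.3.1] false OR true = true
[1.1.3.2] false AND true = false
[1.1.3.3.1] true AND true = true
[1.1.3.3] NOT true = false
[1.1.3] true AND false AND false = false
[1.1] false OR true OR false = true
[1] NOT true = false
[2] true → true = true
[root] false AND true = false
Overall: false → rejected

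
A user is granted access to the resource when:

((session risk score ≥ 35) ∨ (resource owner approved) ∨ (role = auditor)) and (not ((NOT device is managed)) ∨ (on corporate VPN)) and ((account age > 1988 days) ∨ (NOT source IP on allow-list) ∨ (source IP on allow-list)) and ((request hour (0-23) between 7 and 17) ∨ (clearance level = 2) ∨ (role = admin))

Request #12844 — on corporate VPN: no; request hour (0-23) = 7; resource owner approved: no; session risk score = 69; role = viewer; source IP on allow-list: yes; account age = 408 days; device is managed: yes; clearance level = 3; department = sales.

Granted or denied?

Granted

Atomic conditions:
  session risk score ≥ 35: 69 ≥ 35 is true
  resource owner approved: no → false
  role = auditor: viewer == auditor is false
  NOT device is managed: yes → false
  on corporate VPN: no → false
  account age > 1988 days: 408 > 1988 is false
  NOT source IP on allow-list: yes → false
  source IP on allow-list: yes → true
  request hour (0-23) between 7 and 17: 7 in [7, 17] is true
  clearance level = 2: 3 == 2 is false
  role = admin: viewer == admin is false
Combine:
[1] true OR false OR false = true
[2.1] NOT false = true
[2] true OR false = true
[3] false OR false OR true = true
[4] true OR false OR false = true
[root] true AND true AND true AND true = true
Overall: true → granted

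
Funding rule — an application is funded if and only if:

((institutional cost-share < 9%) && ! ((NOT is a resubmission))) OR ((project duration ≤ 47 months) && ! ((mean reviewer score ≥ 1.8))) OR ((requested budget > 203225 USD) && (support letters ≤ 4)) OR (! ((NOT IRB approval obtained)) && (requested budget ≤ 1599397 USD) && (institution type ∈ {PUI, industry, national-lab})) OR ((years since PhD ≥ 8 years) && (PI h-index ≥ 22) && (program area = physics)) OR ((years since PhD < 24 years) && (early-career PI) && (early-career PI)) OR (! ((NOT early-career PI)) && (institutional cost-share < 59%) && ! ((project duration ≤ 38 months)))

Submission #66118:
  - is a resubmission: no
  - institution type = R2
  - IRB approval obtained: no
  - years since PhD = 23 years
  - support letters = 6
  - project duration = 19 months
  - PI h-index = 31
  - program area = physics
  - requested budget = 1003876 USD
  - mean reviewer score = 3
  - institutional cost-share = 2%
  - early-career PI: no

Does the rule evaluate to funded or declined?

Atomic conditions:
  institutional cost-share < 9%: 2 < 9 is true
  NOT is a resubmission: no → true
  project duration ≤ 47 months: 19 ≤ 47 is true
  mean reviewer score ≥ 1.8: 3 ≥ 1.8 is true
  requested budget > 203225 USD: 1003876 > 203225 is true
  support letters ≤ 4: 6 ≤ 4 is false
  NOT IRB approval obtained: no → true
  requested budget ≤ 1599397 USD: 1003876 ≤ 1599397 is true
  institution type ∈ {PUI, industry, national-lab}: R2 is not in the set → false
  years since PhD ≥ 8 years: 23 ≥ 8 is true
  PI h-index ≥ 22: 31 ≥ 22 is true
  program area = physics: physics == physics is true
  years since PhD < 24 years: 23 < 24 is true
  early-career PI: no → false
  NOT early-career PI: no → true
  institutional cost-share < 59%: 2 < 59 is true
  project duration ≤ 38 months: 19 ≤ 38 is true
Combine:
[1.2] NOT true = false
[1] true AND false = false
[2.2] NOT true = false
[2] true AND false = false
[3] true AND false = false
[4.1] NOT true = false
[4] false AND true AND false = false
[5] true AND true AND true = true
[6] true AND false AND false = false
[7.1] NOT true = false
[7.3] NOT true = false
[7] false AND true AND false = false
[root] false OR false OR false OR false OR true OR false OR false = true
Overall: true → funded

Funded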